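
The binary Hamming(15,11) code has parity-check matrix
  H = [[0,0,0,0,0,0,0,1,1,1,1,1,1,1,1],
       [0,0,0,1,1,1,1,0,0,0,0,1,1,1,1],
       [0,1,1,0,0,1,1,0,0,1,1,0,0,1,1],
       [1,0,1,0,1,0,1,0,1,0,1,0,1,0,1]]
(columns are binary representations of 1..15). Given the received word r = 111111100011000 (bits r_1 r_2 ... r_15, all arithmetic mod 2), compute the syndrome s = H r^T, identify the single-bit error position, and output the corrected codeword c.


s = (0, 1, 1, 1)^T, error position = 7, corrected codeword c = 111111000011000

Compute s = H r^T mod 2 one row at a time:
  s_1 = 0 + 0 + 0 + 1 + 1 + 0 + 0 + 0 = 2 ≡ 0 (mod 2).
  s_2 = 1 + 1 + 1 + 1 + 1 + 0 + 0 + 0 = 5 ≡ 1 (mod 2).
  s_3 = 1 + 1 + 1 + 1 + 0 + 1 + 0 + 0 = 5 ≡ 1 (mod 2).
  s_4 = 1 + 1 + 1 + 1 + 0 + 1 + 0 + 0 = 5 ≡ 1 (mod 2).
s = (0, 1, 1, 1)^T — this equals column 7 of H (binary 0111), so error is at position 7.
Correct: flip bit 7 of r = 111111100011000 to get c = 111111000011000.


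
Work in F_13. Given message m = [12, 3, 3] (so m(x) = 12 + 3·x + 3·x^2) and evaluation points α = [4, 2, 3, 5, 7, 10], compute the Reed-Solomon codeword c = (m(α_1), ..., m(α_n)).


c = [7, 4, 9, 11, 11, 4]

Message polynomial: m(x) = 12 + 3·x + 3·x^2 (mod 13).
For each evaluation point α_i, compute m(α_i) mod 13:
  α_1 = 4: Horner steps 3 → 2 → 7, so m(4) = 7.
  α_2 = 2: Horner steps 3 → 9 → 4, so m(2) = 4.
  α_3 = 3: Horner steps 3 → 12 → 9, so m(3) = 9.
  α_4 = 5: Horner steps 3 → 5 → 11, so m(5) = 11.
  α_5 = 7: Horner steps 3 → 11 → 11, so m(7) = 11.
  α_6 = 10: Horner steps 3 → 7 → 4, so m(10) = 4.
Codeword c = [7, 4, 9, 11, 11, 4] ∈ F_13^6.


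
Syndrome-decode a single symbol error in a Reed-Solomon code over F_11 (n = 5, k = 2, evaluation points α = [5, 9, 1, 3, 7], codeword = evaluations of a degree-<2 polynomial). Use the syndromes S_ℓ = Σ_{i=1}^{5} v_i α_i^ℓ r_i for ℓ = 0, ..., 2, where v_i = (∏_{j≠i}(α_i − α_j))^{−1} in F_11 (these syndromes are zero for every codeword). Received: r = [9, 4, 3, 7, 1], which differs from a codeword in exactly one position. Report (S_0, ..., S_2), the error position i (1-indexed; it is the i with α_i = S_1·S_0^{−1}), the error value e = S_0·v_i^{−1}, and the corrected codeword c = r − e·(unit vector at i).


S = (4, 1, 3), error at position 4, error magnitude e = 1, c = [9, 4, 3, 6, 1].

Step 1: column multipliers v_i = (∏_{j≠i}(α_i − α_j))^{−1} mod 11.
  i = 1 (α = 5): (5−9)(5−1)(5−3)(5−7) = (−4)·4·2·(−2) = 64 ≡ 9, so v_1 = 9^{−1} = 5 (mod 11).
  i = 2 (α = 9): (9−5)(9−1)(9−3)(9−7) = 4·8·6·2 = 384 ≡ 10, so v_2 = 10^{−1} = 10 (mod 11).
  i = 3 (α = 1): (1−5)(1−9)(1−3)(1−7) = (−4)·(−8)·(−2)·(−6) = 384 ≡ 10, so v_3 = 10^{−1} = 10 (mod 11).
  i = 4 (α = 3): (3−5)(3−9)(3−1)(3−7) = (−2)·(−6)·2·(−4) = −96 ≡ 3, so v_4 = 3^{−1} = 4 (mod 11).
  i = 5 (α = 7): (7−5)(7−9)(7−1)(7−3) = 2·(−2)·6·4 = −96 ≡ 3, so v_5 = 3^{−1} = 4 (mod 11).
  v = [5, 10, 10, 4, 4].
Step 2: syndromes of r = [9, 4, 3, 7, 1] (all sums mod 11).
  S_0 = Σ v_i r_i = 5·9 + 10·4 + 10·3 + 4·7 + 4·1 = 147 ≡ 4.
  S_1 = Σ v_i α_i r_i = 5·5·9 + 10·9·4 + 10·1·3 + 4·3·7 + 4·7·1 = 727 ≡ 1.
  α_i^2 mod 11 = [3, 4, 1, 9, 5].
  S_2 = Σ v_i α_i^2 r_i = 5·3·9 + 10·4·4 + 10·1·3 + 4·9·7 + 4·5·1 = 597 ≡ 3.
  S = (4, 1, 3) ≠ 0, so r is not a codeword (an error is present).
Step 3: locate the error. For a single error e at position i, S_ℓ = v_i·e·α_i^ℓ, so α_err = S_1/S_0.
  S_0^{−1} = 4^{−1} = 3 (mod 11), so α_err = 1·3 = 3 ≡ 3 = α_4. Error position i = 4.
  Consistency check: S_2/S_1 = 3·1 = 3 ≡ 3 = α_err ✓ (single-error assumption holds).
Step 4: error magnitude e = S_0/v_4 = S_0·∏_{j≠4}(α_4 − α_j) = 4·3 = 12 ≡ 1 (mod 11).
Step 5: correct position 4: c_4 = r_4 − e = 7 − 1 ≡ 6 (mod 11). Hence c = [9, 4, 3, 6, 1].
  Check: interpolating c through the α_i gives m(x) = 7 + 7·x (degree < 2) with m(α_i) = c_i for every i, so c is indeed a codeword.


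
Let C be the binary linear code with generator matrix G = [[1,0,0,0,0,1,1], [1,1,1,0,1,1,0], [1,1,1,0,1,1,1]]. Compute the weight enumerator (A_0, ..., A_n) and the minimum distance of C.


Weight distribution: A_0 = 1, A_1 = 1, A_2 = 1, A_3 = 2, A_4 = 1, A_5 = 1, A_6 = 1. Minimum distance d = 1.

Enumerate all 2^3 = 8 messages m ∈ F_2^3.
For each, compute codeword c = mG in F_2^7, then tally its weight.
  m = 000 → c = 0000000, weight = 0.
  m = 100 → c = 1000011, weight = 3.
  m = 010 → c = 1110110, weight = 5.
  m = 110 → c = 0110101, weight = 4.
  m = 001 → c = 1110111, weight = 6.
  m = 101 → c = 0110100, weight = 3.
  m = 011 → c = 0000001, weight = 1.
  m = 111 → c = 1000010, weight = 2.
Tally weights:
  weight 0: 1 codewords.
  weight 1: 1 codewords.
  weight 2: 1 codewords.
  weight 3: 2 codewords.
  weight 4: 1 codewords.
  weight 5: 1 codewords.
  weight 6: 1 codewords.
Minimum distance d = smallest w > 0 with A_w > 0 = 1.
Sanity: Σ A_w = 8 = 2^3 = 8 ✓.


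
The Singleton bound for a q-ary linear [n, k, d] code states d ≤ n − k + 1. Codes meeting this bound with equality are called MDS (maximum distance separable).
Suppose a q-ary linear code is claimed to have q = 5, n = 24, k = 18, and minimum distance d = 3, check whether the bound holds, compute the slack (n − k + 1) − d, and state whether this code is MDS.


Singleton RHS = n − k + 1 = 7, slack = 4, bound satisfied, not MDS.

Singleton bound: d ≤ n − k + 1.
Here n = 24, k = 18, so n − k + 1 = 7.
Given d = 3, check d ≤ 7: YES.
Slack = (n − k + 1) − d = 4.
The code is NOT MDS (slack = 4 > 0).
Description: the claimed parameters are [24, 18, 3]_5; such a code would be non-MDS.


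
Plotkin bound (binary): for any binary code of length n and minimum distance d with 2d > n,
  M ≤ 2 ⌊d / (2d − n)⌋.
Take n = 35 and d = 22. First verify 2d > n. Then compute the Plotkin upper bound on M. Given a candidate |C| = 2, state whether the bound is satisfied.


Plotkin bound M ≤ 4; given |C| = 2 ≤ bound (satisfied).

Check applicability: 2d = 44, n = 35.
2d − n = 9 > 0, so Plotkin applies.
Compute d/(2d−n) = 22/9 ≈ 2.4444.
⌊d/(2d−n)⌋ = 2.
Plotkin bound: M ≤ 2·2 = 4.
Given |C| = 2, check: satisfied.
This |C| is below the Plotkin bound.


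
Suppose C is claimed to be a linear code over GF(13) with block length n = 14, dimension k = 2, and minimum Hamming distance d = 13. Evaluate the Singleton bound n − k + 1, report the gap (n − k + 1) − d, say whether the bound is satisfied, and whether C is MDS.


Singleton RHS = n − k + 1 = 13, slack = 0, bound satisfied, MDS.

Singleton bound: d ≤ n − k + 1.
Here n = 14, k = 2, so n − k + 1 = 13.
Given d = 13, check d ≤ 13: YES.
Slack = (n − k + 1) − d = 0.
The code is MDS (slack = 0).
Description: the claimed parameters are [14, 2, 13]_13; such a code would be MDS (meets Singleton bound).


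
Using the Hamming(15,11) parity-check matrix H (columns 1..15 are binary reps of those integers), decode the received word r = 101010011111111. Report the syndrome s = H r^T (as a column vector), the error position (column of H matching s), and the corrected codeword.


s = (0, 1, 1, 1)^T, error position = 7, corrected codeword c = 101010111111111

Compute s = H r^T mod 2 one row at a time:
  s_1 = 1 + 1 + 1 + 1 + 1 + 1 + 1 + 1 = 8 ≡ 0 (mod 2).
  s_2 = 0 + 1 + 0 + 0 + 1 + 1 + 1 + 1 = 5 ≡ 1 (mod 2).
  s_3 = 0 + 1 + 0 + 0 + 1 + 1 + 1 + 1 = 5 ≡ 1 (mod 2).
  s_4 = 1 + 1 + 1 + 0 + 1 + 1 + 1 + 1 = 7 ≡ 1 (mod 2).
s = (0, 1, 1, 1)^T — this equals column 7 of H (binary 0111), so error is at position 7.
Correct: flip bit 7 of r = 101010011111111 to get c = 101010111111111.


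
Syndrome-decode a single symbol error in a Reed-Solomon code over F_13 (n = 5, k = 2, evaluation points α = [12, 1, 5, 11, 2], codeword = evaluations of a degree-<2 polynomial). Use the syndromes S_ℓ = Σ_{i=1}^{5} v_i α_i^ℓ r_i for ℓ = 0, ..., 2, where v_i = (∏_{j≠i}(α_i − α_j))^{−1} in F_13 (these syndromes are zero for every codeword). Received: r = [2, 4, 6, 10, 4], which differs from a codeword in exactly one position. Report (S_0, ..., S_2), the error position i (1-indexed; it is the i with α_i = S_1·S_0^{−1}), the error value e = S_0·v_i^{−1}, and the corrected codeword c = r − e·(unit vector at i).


S = (4, 4, 4), error at position 2, error magnitude e = 5, c = [2, 12, 6, 10, 4].

Step 1: column multipliers v_i = (∏_{j≠i}(α_i − α_j))^{−1} mod 13.
  i = 1 (α = 12): (12−1)(12−5)(12−11)(12−2) = 11·7·1·10 = 770 ≡ 3, so v_1 = 3^{−1} = 9 (mod 13).
  i = 2 (α = 1): (1−12)(1−5)(1−11)(1−2) = (−11)·(−4)·(−10)·(−1) = 440 ≡ 11, so v_2 = 11^{−1} = 6 (mod 13).
  i = 3 (α = 5): (5−12)(5−1)(5−11)(5−2) = (−7)·4·(−6)·3 = 504 ≡ 10, so v_3 = 10^{−1} = 4 (mod 13).
  i = 4 (α = 11): (11−12)(11−1)(11−5)(11−2) = (−1)·10·6·9 = −540 ≡ 6, so v_4 = 6^{−1} = 11 (mod 13).
  i = 5 (α = 2): (2−12)(2−1)(2−5)(2−11) = (−10)·1·(−3)·(−9) = −270 ≡ 3, so v_5 = 3^{−1} = 9 (mod 13).
  v = [9, 6, 4, 11, 9].
Step 2: syndromes of r = [2, 4, 6, 10, 4] (all sums mod 13).
  S_0 = Σ v_i r_i = 9·2 + 6·4 + 4·6 + 11·10 + 9·4 = 212 ≡ 4.
  S_1 = Σ v_i α_i r_i = 9·12·2 + 6·1·4 + 4·5·6 + 11·11·10 + 9·2·4 = 1642 ≡ 4.
  α_i^2 mod 13 = [1, 1, 12, 4, 4].
  S_2 = Σ v_i α_i^2 r_i = 9·1·2 + 6·1·4 + 4·12·6 + 11·4·10 + 9·4·4 = 914 ≡ 4.
  S = (4, 4, 4) ≠ 0, so r is not a codeword (an error is present).
Step 3: locate the error. For a single error e at position i, S_ℓ = v_i·e·α_i^ℓ, so α_err = S_1/S_0.
  S_0^{−1} = 4^{−1} = 10 (mod 13), so α_err = 4·10 = 40 ≡ 1 = α_2. Error position i = 2.
  Consistency check: S_2/S_1 = 4·10 = 40 ≡ 1 = α_err ✓ (single-error assumption holds).
Step 4: error magnitude e = S_0/v_2 = S_0·∏_{j≠2}(α_2 − α_j) = 4·11 = 44 ≡ 5 (mod 13).
Step 5: correct position 2: c_2 = r_2 − e = 4 − 5 ≡ 12 (mod 13). Hence c = [2, 12, 6, 10, 4].
  Check: interpolating c through the α_i gives m(x) = 7 + 5·x (degree < 2) with m(α_i) = c_i for every i, so c is indeed a codeword.


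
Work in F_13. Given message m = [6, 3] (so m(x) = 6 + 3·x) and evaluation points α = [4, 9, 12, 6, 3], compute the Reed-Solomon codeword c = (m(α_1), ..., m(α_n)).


c = [5, 7, 3, 11, 2]

Message polynomial: m(x) = 6 + 3·x (mod 13).
For each evaluation point α_i, compute m(α_i) mod 13:
  α_1 = 4: Horner steps 3 → 5, so m(4) = 5.
  α_2 = 9: Horner steps 3 → 7, so m(9) = 7.
  α_3 = 12: Horner steps 3 → 3, so m(12) = 3.
  α_4 = 6: Horner steps 3 → 11, so m(6) = 11.
  α_5 = 3: Horner steps 3 → 2, so m(3) = 2.
Codeword c = [5, 7, 3, 11, 2] ∈ F_13^5.


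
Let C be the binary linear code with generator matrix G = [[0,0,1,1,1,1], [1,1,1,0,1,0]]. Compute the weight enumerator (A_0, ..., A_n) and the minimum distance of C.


Weight distribution: A_0 = 1, A_4 = 3. Minimum distance d = 4.

Enumerate all 2^2 = 4 messages m ∈ F_2^2.
For each, compute codeword c = mG in F_2^6, then tally its weight.
  m = 00 → c = 000000, weight = 0.
  m = 10 → c = 001111, weight = 4.
  m = 01 → c = 111010, weight = 4.
  m = 11 → c = 110101, weight = 4.
Tally weights:
  weight 0: 1 codewords.
  weight 4: 3 codewords.
Minimum distance d = smallest w > 0 with A_w > 0 = 4.
Sanity: Σ A_w = 4 = 2^2 = 4 ✓.


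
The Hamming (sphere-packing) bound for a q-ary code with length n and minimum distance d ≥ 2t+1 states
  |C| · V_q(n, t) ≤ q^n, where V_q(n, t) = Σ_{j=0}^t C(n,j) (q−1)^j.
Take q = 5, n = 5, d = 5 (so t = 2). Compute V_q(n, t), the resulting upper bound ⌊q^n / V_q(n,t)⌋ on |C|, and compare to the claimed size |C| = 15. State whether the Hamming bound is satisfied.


V_q(n, t) = 181, q^n = 3125, Hamming bound = 17, |C| = 15 ≤ bound (satisfied).

Step 1: Compute V_q(n, t) = Σ_{j=0}^2 C(n, j) (q−1)^j.
  j = 0: C(5,0)·(4)^0 = 1·1 = 1.
  j = 1: C(5,1)·(4)^1 = 5·4 = 20.
  j = 2: C(5,2)·(4)^2 = 10·16 = 160.
  V_q(n, t) = 1 + 20 + 160 = 181.
Step 2: q^n = 5^5 = 3125.
Step 3: Hamming bound ⌊q^n / V_q(n,t)⌋ = ⌊3125/181⌋ = 17.
Step 4: Compare |C| = 15 to 17: satisfied.
The claimed |C| lies below the Hamming bound.


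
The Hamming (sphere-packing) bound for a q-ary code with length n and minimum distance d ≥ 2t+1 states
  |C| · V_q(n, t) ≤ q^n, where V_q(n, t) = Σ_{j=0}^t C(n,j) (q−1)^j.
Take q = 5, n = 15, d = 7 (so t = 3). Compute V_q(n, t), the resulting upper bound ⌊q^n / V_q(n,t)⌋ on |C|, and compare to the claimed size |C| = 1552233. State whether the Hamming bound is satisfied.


V_q(n, t) = 30861, q^n = 30517578125, Hamming bound = 988871, |C| = 1552233 > bound (violated).

Step 1: Compute V_q(n, t) = Σ_{j=0}^3 C(n, j) (q−1)^j.
  j = 0: C(15,0)·(4)^0 = 1·1 = 1.
  j = 1: C(15,1)·(4)^1 = 15·4 = 60.
  j = 2: C(15,2)·(4)^2 = 105·16 = 1680.
  j = 3: C(15,3)·(4)^3 = 455·64 = 29120.
  V_q(n, t) = 1 + 60 + 1680 + 29120 = 30861.
Step 2: q^n = 5^15 = 30517578125.
Step 3: Hamming bound ⌊q^n / V_q(n,t)⌋ = ⌊30517578125/30861⌋ = 988871.
Step 4: Compare |C| = 1552233 to 988871: violated.
The claimed |C| lies above the Hamming bound, so no 5-ary code of length 15 with d ≥ 7 can have 1552233 codewords.


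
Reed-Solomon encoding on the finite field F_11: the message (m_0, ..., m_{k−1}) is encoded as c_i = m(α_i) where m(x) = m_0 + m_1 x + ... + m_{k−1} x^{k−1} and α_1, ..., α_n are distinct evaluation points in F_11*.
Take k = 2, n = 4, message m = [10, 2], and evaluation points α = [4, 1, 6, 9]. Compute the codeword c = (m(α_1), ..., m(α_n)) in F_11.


c = [7, 1, 0, 6]

Message polynomial: m(x) = 10 + 2·x (mod 11).
For each evaluation point α_i, compute m(α_i) mod 11:
  α_1 = 4: Horner steps 2 → 7, so m(4) = 7.
  α_2 = 1: Horner steps 2 → 1, so m(1) = 1.
  α_3 = 6: Horner steps 2 → 0, so m(6) = 0.
  α_4 = 9: Horner steps 2 → 6, so m(9) = 6.
Codeword c = [7, 1, 0, 6] ∈ F_11^4.


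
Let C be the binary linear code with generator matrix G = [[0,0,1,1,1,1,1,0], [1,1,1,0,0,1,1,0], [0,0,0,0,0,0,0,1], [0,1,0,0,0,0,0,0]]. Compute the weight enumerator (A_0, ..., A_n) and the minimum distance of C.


Weight distribution: A_0 = 1, A_1 = 2, A_2 = 1, A_3 = 1, A_4 = 3, A_5 = 4, A_6 = 3, A_7 = 1. Minimum distance d = 1.

Enumerate all 2^4 = 16 messages m ∈ F_2^4.
For each, compute codeword c = mG in F_2^8, then tally its weight.
  m = 0000 → c = 00000000, weight = 0.
  m = 1000 → c = 00111110, weight = 5.
  m = 0100 → c = 11100110, weight = 5.
  m = 1100 → c = 11011000, weight = 4.
  m = 0010 → c = 00000001, weight = 1.
  m = 1010 → c = 00111111, weight = 6.
  m = 0110 → c = 11100111, weight = 6.
  m = 1110 → c = 11011001, weight = 5.
  m = 0001 → c = 01000000, weight = 1.
  m = 1001 → c = 01111110, weight = 6.
  m = 0101 → c = 10100110, weight = 4.
  m = 1101 → c = 10011000, weight = 3.
  m = 0011 → c = 01000001, weight = 2.
  m = 1011 → c = 01111111, weight = 7.
  m = 0111 → c = 10100111, weight = 5.
  m = 1111 → c = 10011001, weight = 4.
Tally weights:
  weight 0: 1 codewords.
  weight 1: 2 codewords.
  weight 2: 1 codewords.
  weight 3: 1 codewords.
  weight 4: 3 codewords.
  weight 5: 4 codewords.
  weight 6: 3 codewords.
  weight 7: 1 codewords.
Minimum distance d = smallest w > 0 with A_w > 0 = 1.
Sanity: Σ A_w = 16 = 2^4 = 16 ✓.


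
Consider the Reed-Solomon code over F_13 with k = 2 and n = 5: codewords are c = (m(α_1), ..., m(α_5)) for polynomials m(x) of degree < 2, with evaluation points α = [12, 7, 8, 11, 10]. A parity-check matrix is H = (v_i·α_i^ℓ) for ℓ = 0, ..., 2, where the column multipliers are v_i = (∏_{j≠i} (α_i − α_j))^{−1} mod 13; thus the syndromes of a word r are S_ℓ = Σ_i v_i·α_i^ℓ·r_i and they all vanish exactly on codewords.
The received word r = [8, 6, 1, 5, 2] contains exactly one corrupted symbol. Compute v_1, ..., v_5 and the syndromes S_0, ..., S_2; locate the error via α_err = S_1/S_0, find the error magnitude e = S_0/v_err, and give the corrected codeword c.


S = (9, 7, 4), error at position 3, error magnitude e = 5, c = [8, 6, 9, 5, 2].

Step 1: column multipliers v_i = (∏_{j≠i}(α_i − α_j))^{−1} mod 13.
  i = 1 (α = 12): (12−7)(12−8)(12−11)(12−10) = 5·4·1·2 = 40 ≡ 1, so v_1 = 1^{−1} = 1 (mod 13).
  i = 2 (α = 7): (7−12)(7−8)(7−11)(7−10) = (−5)·(−1)·(−4)·(−3) = 60 ≡ 8, so v_2 = 8^{−1} = 5 (mod 13).
  i = 3 (α = 8): (8−12)(8−7)(8−11)(8−10) = (−4)·1·(−3)·(−2) = −24 ≡ 2, so v_3 = 2^{−1} = 7 (mod 13).
  i = 4 (α = 11): (11−12)(11−7)(11−8)(11−10) = (−1)·4·3·1 = −12 ≡ 1, so v_4 = 1^{−1} = 1 (mod 13).
  i = 5 (α = 10): (10−12)(10−7)(10−8)(10−11) = (−2)·3·2·(−1) = 12 ≡ 12, so v_5 = 12^{−1} = 12 (mod 13).
  v = [1, 5, 7, 1, 12].
Step 2: syndromes of r = [8, 6, 1, 5, 2] (all sums mod 13).
  S_0 = Σ v_i r_i = 1·8 + 5·6 + 7·1 + 1·5 + 12·2 = 74 ≡ 9.
  S_1 = Σ v_i α_i r_i = 1·12·8 + 5·7·6 + 7·8·1 + 1·11·5 + 12·10·2 = 657 ≡ 7.
  α_i^2 mod 13 = [1, 10, 12, 4, 9].
  S_2 = Σ v_i α_i^2 r_i = 1·1·8 + 5·10·6 + 7·12·1 + 1·4·5 + 12·9·2 = 628 ≡ 4.
  S = (9, 7, 4) ≠ 0, so r is not a codeword (an error is present).
Step 3: locate the error. For a single error e at position i, S_ℓ = v_i·e·α_i^ℓ, so α_err = S_1/S_0.
  S_0^{−1} = 9^{−1} = 3 (mod 13), so α_err = 7·3 = 21 ≡ 8 = α_3. Error position i = 3.
  Consistency check: S_2/S_1 = 4·2 = 8 ≡ 8 = α_err ✓ (single-error assumption holds).
Step 4: error magnitude e = S_0/v_3 = S_0·∏_{j≠3}(α_3 − α_j) = 9·2 = 18 ≡ 5 (mod 13).
Step 5: correct position 3: c_3 = r_3 − e = 1 − 5 ≡ 9 (mod 13). Hence c = [8, 6, 9, 5, 2].
  Check: interpolating c through the α_i gives m(x) = 11 + 3·x (degree < 2) with m(α_i) = c_i for every i, so c is indeed a codeword.


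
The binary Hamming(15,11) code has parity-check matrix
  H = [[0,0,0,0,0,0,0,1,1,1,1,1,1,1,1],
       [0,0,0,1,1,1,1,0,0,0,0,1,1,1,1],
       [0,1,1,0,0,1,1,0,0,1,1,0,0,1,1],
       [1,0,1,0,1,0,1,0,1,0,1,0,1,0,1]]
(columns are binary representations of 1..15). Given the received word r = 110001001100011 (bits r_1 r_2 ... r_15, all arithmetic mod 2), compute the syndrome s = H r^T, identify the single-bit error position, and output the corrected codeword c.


s = (0, 1, 1, 1)^T, error position = 7, corrected codeword c = 110001101100011

Compute s = H r^T mod 2 one row at a time:
  s_1 = 0 + 1 + 1 + 0 + 0 + 0 + 1 + 1 = 4 ≡ 0 (mod 2).
  s_2 = 0 + 0 + 1 + 0 + 0 + 0 + 1 + 1 = 3 ≡ 1 (mod 2).
  s_3 = 1 + 0 + 1 + 0 + 1 + 0 + 1 + 1 = 5 ≡ 1 (mod 2).
  s_4 = 1 + 0 + 0 + 0 + 1 + 0 + 0 + 1 = 3 ≡ 1 (mod 2).
s = (0, 1, 1, 1)^T — this equals column 7 of H (binary 0111), so error is at position 7.
Correct: flip bit 7 of r = 110001001100011 to get c = 110001101100011.


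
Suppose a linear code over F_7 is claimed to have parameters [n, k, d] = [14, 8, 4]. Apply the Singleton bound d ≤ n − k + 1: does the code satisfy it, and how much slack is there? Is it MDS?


Singleton RHS = n − k + 1 = 7, slack = 3, bound satisfied, not MDS.

Singleton bound: d ≤ n − k + 1.
Here n = 14, k = 8, so n − k + 1 = 7.
Given d = 4, check d ≤ 7: YES.
Slack = (n − k + 1) − d = 3.
The code is NOT MDS (slack = 3 > 0).
Description: the claimed parameters are [14, 8, 4]_7; such a code would be non-MDS.


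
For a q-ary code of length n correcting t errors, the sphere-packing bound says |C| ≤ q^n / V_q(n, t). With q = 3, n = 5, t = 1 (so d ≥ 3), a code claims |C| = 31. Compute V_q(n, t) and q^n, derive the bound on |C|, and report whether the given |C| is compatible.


V_q(n, t) = 11, q^n = 243, Hamming bound = 22, |C| = 31 > bound (violated).

Step 1: Compute V_q(n, t) = Σ_{j=0}^1 C(n, j) (q−1)^j.
  j = 0: C(5,0)·(2)^0 = 1·1 = 1.
  j = 1: C(5,1)·(2)^1 = 5·2 = 10.
  V_q(n, t) = 1 + 10 = 11.
Step 2: q^n = 3^5 = 243.
Step 3: Hamming bound ⌊q^n / V_q(n,t)⌋ = ⌊243/11⌋ = 22.
Step 4: Compare |C| = 31 to 22: violated.
The claimed |C| lies above the Hamming bound, so no 3-ary code of length 5 with d ≥ 3 can have 31 codewords.


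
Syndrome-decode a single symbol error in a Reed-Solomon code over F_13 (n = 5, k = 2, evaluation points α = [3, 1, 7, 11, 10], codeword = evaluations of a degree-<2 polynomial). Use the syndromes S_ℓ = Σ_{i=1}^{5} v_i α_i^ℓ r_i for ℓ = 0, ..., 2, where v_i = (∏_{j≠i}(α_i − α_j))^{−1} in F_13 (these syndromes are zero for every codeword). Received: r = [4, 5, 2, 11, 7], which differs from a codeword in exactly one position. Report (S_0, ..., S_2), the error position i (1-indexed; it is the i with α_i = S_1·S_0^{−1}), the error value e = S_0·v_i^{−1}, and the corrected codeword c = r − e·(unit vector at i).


S = (3, 7, 12), error at position 4, error magnitude e = 11, c = [4, 5, 2, 0, 7].

Step 1: column multipliers v_i = (∏_{j≠i}(α_i − α_j))^{−1} mod 13.
  i = 1 (α = 3): (3−1)(3−7)(3−11)(3−10) = 2·(−4)·(−8)·(−7) = −448 ≡ 7, so v_1 = 7^{−1} = 2 (mod 13).
  i = 2 (α = 1): (1−3)(1−7)(1−11)(1−10) = (−2)·(−6)·(−10)·(−9) = 1080 ≡ 1, so v_2 = 1^{−1} = 1 (mod 13).
  i = 3 (α = 7): (7−3)(7−1)(7−11)(7−10) = 4·6·(−4)·(−3) = 288 ≡ 2, so v_3 = 2^{−1} = 7 (mod 13).
  i = 4 (α = 11): (11−3)(11−1)(11−7)(11−10) = 8·10·4·1 = 320 ≡ 8, so v_4 = 8^{−1} = 5 (mod 13).
  i = 5 (α = 10): (10−3)(10−1)(10−7)(10−11) = 7·9·3·(−1) = −189 ≡ 6, so v_5 = 6^{−1} = 11 (mod 13).
  v = [2, 1, 7, 5, 11].
Step 2: syndromes of r = [4, 5, 2, 11, 7] (all sums mod 13).
  S_0 = Σ v_i r_i = 2·4 + 1·5 + 7·2 + 5·11 + 11·7 = 159 ≡ 3.
  S_1 = Σ v_i α_i r_i = 2·3·4 + 1·1·5 + 7·7·2 + 5·11·11 + 11·10·7 = 1502 ≡ 7.
  α_i^2 mod 13 = [9, 1, 10, 4, 9].
  S_2 = Σ v_i α_i^2 r_i = 2·9·4 + 1·1·5 + 7·10·2 + 5·4·11 + 11·9·7 = 1130 ≡ 12.
  S = (3, 7, 12) ≠ 0, so r is not a codeword (an error is present).
Step 3: locate the error. For a single error e at position i, S_ℓ = v_i·e·α_i^ℓ, so α_err = S_1/S_0.
  S_0^{−1} = 3^{−1} = 9 (mod 13), so α_err = 7·9 = 63 ≡ 11 = α_4. Error position i = 4.
  Consistency check: S_2/S_1 = 12·2 = 24 ≡ 11 = α_err ✓ (single-error assumption holds).
Step 4: error magnitude e = S_0/v_4 = S_0·∏_{j≠4}(α_4 − α_j) = 3·8 = 24 ≡ 11 (mod 13).
Step 5: correct position 4: c_4 = r_4 − e = 11 − 11 ≡ 0 (mod 13). Hence c = [4, 5, 2, 0, 7].
  Check: interpolating c through the α_i gives m(x) = 12 + 6·x (degree < 2) with m(α_i) = c_i for every i, so c is indeed a codeword.


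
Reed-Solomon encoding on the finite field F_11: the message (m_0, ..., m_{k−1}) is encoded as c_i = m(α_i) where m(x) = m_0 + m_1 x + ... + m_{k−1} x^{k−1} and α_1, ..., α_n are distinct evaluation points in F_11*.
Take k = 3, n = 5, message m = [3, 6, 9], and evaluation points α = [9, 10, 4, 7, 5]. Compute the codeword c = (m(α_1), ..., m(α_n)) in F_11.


c = [5, 6, 6, 2, 5]

Message polynomial: m(x) = 3 + 6·x + 9·x^2 (mod 11).
For each evaluation point α_i, compute m(α_i) mod 11:
  α_1 = 9: Horner steps 9 → 10 → 5, so m(9) = 5.
  α_2 = 10: Horner steps 9 → 8 → 6, so m(10) = 6.
  α_3 = 4: Horner steps 9 → 9 → 6, so m(4) = 6.
  α_4 = 7: Horner steps 9 → 3 → 2, so m(7) = 2.
  α_5 = 5: Horner steps 9 → 7 → 5, so m(5) = 5.
Codeword c = [5, 6, 6, 2, 5] ∈ F_11^5.


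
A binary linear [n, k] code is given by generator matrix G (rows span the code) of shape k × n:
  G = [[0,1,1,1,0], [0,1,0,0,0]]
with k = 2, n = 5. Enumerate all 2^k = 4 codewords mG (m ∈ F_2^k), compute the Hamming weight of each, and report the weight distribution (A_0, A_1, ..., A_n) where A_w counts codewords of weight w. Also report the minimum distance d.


Weight distribution: A_0 = 1, A_1 = 1, A_2 = 1, A_3 = 1. Minimum distance d = 1.

Enumerate all 2^2 = 4 messages m ∈ F_2^2.
For each, compute codeword c = mG in F_2^5, then tally its weight.
  m = 00 → c = 00000, weight = 0.
  m = 10 → c = 01110, weight = 3.
  m = 01 → c = 01000, weight = 1.
  m = 11 → c = 00110, weight = 2.
Tally weights:
  weight 0: 1 codewords.
  weight 1: 1 codewords.
  weight 2: 1 codewords.
  weight 3: 1 codewords.
Minimum distance d = smallest w > 0 with A_w > 0 = 1.
Sanity: Σ A_w = 4 = 2^2 = 4 ✓.


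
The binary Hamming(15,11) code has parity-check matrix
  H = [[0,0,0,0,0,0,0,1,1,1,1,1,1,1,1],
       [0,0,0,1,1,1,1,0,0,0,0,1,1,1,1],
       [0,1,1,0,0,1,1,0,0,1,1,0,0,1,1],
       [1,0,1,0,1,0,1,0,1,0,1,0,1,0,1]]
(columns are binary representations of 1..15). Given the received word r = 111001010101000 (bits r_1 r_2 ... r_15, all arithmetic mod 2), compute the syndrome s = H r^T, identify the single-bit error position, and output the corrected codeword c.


s = (1, 0, 0, 0)^T, error position = 8, corrected codeword c = 111001000101000

Compute s = H r^T mod 2 one row at a time:
  s_1 = 1 + 0 + 1 + 0 + 1 + 0 + 0 + 0 = 3 ≡ 1 (mod 2).
  s_2 = 0 + 0 + 1 + 0 + 1 + 0 + 0 + 0 = 2 ≡ 0 (mod 2).
  s_3 = 1 + 1 + 1 + 0 + 1 + 0 + 0 + 0 = 4 ≡ 0 (mod 2).
  s_4 = 1 + 1 + 0 + 0 + 0 + 0 + 0 + 0 = 2 ≡ 0 (mod 2).
s = (1, 0, 0, 0)^T — this equals column 8 of H (binary 1000), so error is at position 8.
Correct: flip bit 8 of r = 111001010101000 to get c = 111001000101000.


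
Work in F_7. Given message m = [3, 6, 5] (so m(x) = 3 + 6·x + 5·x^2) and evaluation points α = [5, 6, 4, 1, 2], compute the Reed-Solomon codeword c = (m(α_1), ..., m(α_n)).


c = [4, 2, 2, 0, 0]

Message polynomial: m(x) = 3 + 6·x + 5·x^2 (mod 7).
For each evaluation point α_i, compute m(α_i) mod 7:
  α_1 = 5: Horner steps 5 → 3 → 4, so m(5) = 4.
  α_2 = 6: Horner steps 5 → 1 → 2, so m(6) = 2.
  α_3 = 4: Horner steps 5 → 5 → 2, so m(4) = 2.
  α_4 = 1: Horner steps 5 → 4 → 0, so m(1) = 0.
  α_5 = 2: Horner steps 5 → 2 → 0, so m(2) = 0.
Codeword c = [4, 2, 2, 0, 0] ∈ F_7^5.


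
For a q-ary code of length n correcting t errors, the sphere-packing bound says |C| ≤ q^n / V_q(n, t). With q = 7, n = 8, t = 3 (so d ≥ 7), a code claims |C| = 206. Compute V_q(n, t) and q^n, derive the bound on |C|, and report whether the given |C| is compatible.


V_q(n, t) = 13153, q^n = 5764801, Hamming bound = 438, |C| = 206 ≤ bound (satisfied).

Step 1: Compute V_q(n, t) = Σ_{j=0}^3 C(n, j) (q−1)^j.
  j = 0: C(8,0)·(6)^0 = 1·1 = 1.
  j = 1: C(8,1)·(6)^1 = 8·6 = 48.
  j = 2: C(8,2)·(6)^2 = 28·36 = 1008.
  j = 3: C(8,3)·(6)^3 = 56·216 = 12096.
  V_q(n, t) = 1 + 48 + 1008 + 12096 = 13153.
Step 2: q^n = 7^8 = 5764801.
Step 3: Hamming bound ⌊q^n / V_q(n,t)⌋ = ⌊5764801/13153⌋ = 438.
Step 4: Compare |C| = 206 to 438: satisfied.
The claimed |C| lies below the Hamming bound.


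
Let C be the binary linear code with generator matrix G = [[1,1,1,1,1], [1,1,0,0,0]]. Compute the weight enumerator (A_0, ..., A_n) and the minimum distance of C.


Weight distribution: A_0 = 1, A_2 = 1, A_3 = 1, A_5 = 1. Minimum distance d = 2.

Enumerate all 2^2 = 4 messages m ∈ F_2^2.
For each, compute codeword c = mG in F_2^5, then tally its weight.
  m = 00 → c = 00000, weight = 0.
  m = 10 → c = 11111, weight = 5.
  m = 01 → c = 11000, weight = 2.
  m = 11 → c = 00111, weight = 3.
Tally weights:
  weight 0: 1 codewords.
  weight 2: 1 codewords.
  weight 3: 1 codewords.
  weight 5: 1 codewords.
Minimum distance d = smallest w > 0 with A_w > 0 = 2.
Sanity: Σ A_w = 4 = 2^2 = 4 ✓.


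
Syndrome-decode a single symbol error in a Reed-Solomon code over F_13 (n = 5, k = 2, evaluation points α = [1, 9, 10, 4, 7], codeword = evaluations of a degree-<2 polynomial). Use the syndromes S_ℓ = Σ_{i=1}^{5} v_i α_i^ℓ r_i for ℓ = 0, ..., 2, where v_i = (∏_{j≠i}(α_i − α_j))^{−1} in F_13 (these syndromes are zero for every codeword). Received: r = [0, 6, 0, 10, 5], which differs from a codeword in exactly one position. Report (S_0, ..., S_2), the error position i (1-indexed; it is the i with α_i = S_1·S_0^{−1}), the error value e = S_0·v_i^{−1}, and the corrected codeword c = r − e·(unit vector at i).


S = (7, 7, 7), error at position 1, error magnitude e = 11, c = [2, 6, 0, 10, 5].

Step 1: column multipliers v_i = (∏_{j≠i}(α_i − α_j))^{−1} mod 13.
  i = 1 (α = 1): (1−9)(1−10)(1−4)(1−7) = (−8)·(−9)·(−3)·(−6) = 1296 ≡ 9, so v_1 = 9^{−1} = 3 (mod 13).
  i = 2 (α = 9): (9−1)(9−10)(9−4)(9−7) = 8·(−1)·5·2 = −80 ≡ 11, so v_2 = 11^{−1} = 6 (mod 13).
  i = 3 (α = 10): (10−1)(10−9)(10−4)(10−7) = 9·1·6·3 = 162 ≡ 6, so v_3 = 6^{−1} = 11 (mod 13).
  i = 4 (α = 4): (4−1)(4−9)(4−10)(4−7) = 3·(−5)·(−6)·(−3) = −270 ≡ 3, so v_4 = 3^{−1} = 9 (mod 13).
  i = 5 (α = 7): (7−1)(7−9)(7−10)(7−4) = 6·(−2)·(−3)·3 = 108 ≡ 4, so v_5 = 4^{−1} = 10 (mod 13).
  v = [3, 6, 11, 9, 10].
Step 2: syndromes of r = [0, 6, 0, 10, 5] (all sums mod 13).
  S_0 = Σ v_i r_i = 3·0 + 6·6 + 11·0 + 9·10 + 10·5 = 176 ≡ 7.
  S_1 = Σ v_i α_i r_i = 3·1·0 + 6·9·6 + 11·10·0 + 9·4·10 + 10·7·5 = 1034 ≡ 7.
  α_i^2 mod 13 = [1, 3, 9, 3, 10].
  S_2 = Σ v_i α_i^2 r_i = 3·1·0 + 6·3·6 + 11·9·0 + 9·3·10 + 10·10·5 = 878 ≡ 7.
  S = (7, 7, 7) ≠ 0, so r is not a codeword (an error is present).
Step 3: locate the error. For a single error e at position i, S_ℓ = v_i·e·α_i^ℓ, so α_err = S_1/S_0.
  S_0^{−1} = 7^{−1} = 2 (mod 13), so α_err = 7·2 = 14 ≡ 1 = α_1. Error position i = 1.
  Consistency check: S_2/S_1 = 7·2 = 14 ≡ 1 = α_err ✓ (single-error assumption holds).
Step 4: error magnitude e = S_0/v_1 = S_0·∏_{j≠1}(α_1 − α_j) = 7·9 = 63 ≡ 11 (mod 13).
Step 5: correct position 1: c_1 = r_1 − e = 0 − 11 ≡ 2 (mod 13). Hence c = [2, 6, 0, 10, 5].
  Check: interpolating c through the α_i gives m(x) = 8 + 7·x (degree < 2) with m(α_i) = c_i for every i, so c is indeed a codeword.


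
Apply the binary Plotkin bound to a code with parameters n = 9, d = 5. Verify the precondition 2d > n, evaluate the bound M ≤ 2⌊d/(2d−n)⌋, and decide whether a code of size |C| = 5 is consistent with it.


Plotkin bound M ≤ 10; given |C| = 5 ≤ bound (satisfied).

Check applicability: 2d = 10, n = 9.
2d − n = 1 > 0, so Plotkin applies.
Compute d/(2d−n) = 5/1 ≈ 5.0000.
⌊d/(2d−n)⌋ = 5.
Plotkin bound: M ≤ 2·5 = 10.
Given |C| = 5, check: satisfied.
This |C| is below the Plotkin bound.


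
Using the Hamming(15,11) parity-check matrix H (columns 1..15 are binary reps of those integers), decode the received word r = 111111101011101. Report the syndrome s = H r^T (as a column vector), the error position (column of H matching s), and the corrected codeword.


s = (1, 1, 0, 0)^T, error position = 12, corrected codeword c = 111111101010101

Compute s = H r^T mod 2 one row at a time:
  s_1 = 0 + 1 + 0 + 1 + 1 + 1 + 0 + 1 = 5 ≡ 1 (mod 2).
  s_2 = 1 + 1 + 1 + 1 + 1 + 1 + 0 + 1 = 7 ≡ 1 (mod 2).
  s_3 = 1 + 1 + 1 + 1 + 0 + 1 + 0 + 1 = 6 ≡ 0 (mod 2).
  s_4 = 1 + 1 + 1 + 1 + 1 + 1 + 1 + 1 = 8 ≡ 0 (mod 2).
s = (1, 1, 0, 0)^T — this equals column 12 of H (binary 1100), so error is at position 12.
Correct: flip bit 12 of r = 111111101011101 to get c = 111111101010101.


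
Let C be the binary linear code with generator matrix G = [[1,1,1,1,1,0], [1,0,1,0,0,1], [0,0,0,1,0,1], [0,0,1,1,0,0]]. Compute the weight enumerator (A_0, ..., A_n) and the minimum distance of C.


Weight distribution: A_0 = 1, A_1 = 1, A_2 = 4, A_3 = 4, A_4 = 3, A_5 = 3. Minimum distance d = 1.

Enumerate all 2^4 = 16 messages m ∈ F_2^4.
For each, compute codeword c = mG in F_2^6, then tally its weight.
  m = 0000 → c = 000000, weight = 0.
  m = 1000 → c = 111110, weight = 5.
  m = 0100 → c = 101001, weight = 3.
  m = 1100 → c = 010111, weight = 4.
  m = 0010 → c = 000101, weight = 2.
  m = 1010 → c = 111011, weight = 5.
  m = 0110 → c = 101100, weight = 3.
  m = 1110 → c = 010010, weight = 2.
  m = 0001 → c = 001100, weight = 2.
  m = 1001 → c = 110010, weight = 3.
  m = 0101 → c = 100101, weight = 3.
  m = 1101 → c = 011011, weight = 4.
  m = 0011 → c = 001001, weight = 2.
  m = 1011 → c = 110111, weight = 5.
  m = 0111 → c = 100000, weight = 1.
  m = 1111 → c = 011110, weight = 4.
Tally weights:
  weight 0: 1 codewords.
  weight 1: 1 codewords.
  weight 2: 4 codewords.
  weight 3: 4 codewords.
  weight 4: 3 codewords.
  weight 5: 3 codewords.
Minimum distance d = smallest w > 0 with A_w > 0 = 1.
Sanity: Σ A_w = 16 = 2^4 = 16 ✓.


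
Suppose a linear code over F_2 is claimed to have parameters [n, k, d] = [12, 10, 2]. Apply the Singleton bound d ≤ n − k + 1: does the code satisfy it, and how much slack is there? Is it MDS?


Singleton RHS = n − k + 1 = 3, slack = 1, bound satisfied, not MDS.

Singleton bound: d ≤ n − k + 1.
Here n = 12, k = 10, so n − k + 1 = 3.
Given d = 2, check d ≤ 3: YES.
Slack = (n − k + 1) − d = 1.
The code is NOT MDS (slack = 1 > 0).
Description: the claimed parameters are [12, 10, 2]_2; such a code would be non-MDS.


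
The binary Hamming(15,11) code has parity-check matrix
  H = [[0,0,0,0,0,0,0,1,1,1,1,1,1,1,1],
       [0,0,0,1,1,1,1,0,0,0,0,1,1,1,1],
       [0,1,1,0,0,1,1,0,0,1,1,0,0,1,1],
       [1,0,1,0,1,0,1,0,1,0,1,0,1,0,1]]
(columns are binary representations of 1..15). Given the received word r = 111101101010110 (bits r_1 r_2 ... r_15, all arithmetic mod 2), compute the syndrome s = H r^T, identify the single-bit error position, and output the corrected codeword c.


s = (0, 1, 0, 0)^T, error position = 4, corrected codeword c = 111001101010110

Compute s = H r^T mod 2 one row at a time:
  s_1 = 0 + 1 + 0 + 1 + 0 + 1 + 1 + 0 = 4 ≡ 0 (mod 2).
  s_2 = 1 + 0 + 1 + 1 + 0 + 1 + 1 + 0 = 5 ≡ 1 (mod 2).
  s_3 = 1 + 1 + 1 + 1 + 0 + 1 + 1 + 0 = 6 ≡ 0 (mod 2).
  s_4 = 1 + 1 + 0 + 1 + 1 + 1 + 1 + 0 = 6 ≡ 0 (mod 2).
s = (0, 1, 0, 0)^T — this equals column 4 of H (binary 0100), so error is at position 4.
Correct: flip bit 4 of r = 111101101010110 to get c = 111001101010110.


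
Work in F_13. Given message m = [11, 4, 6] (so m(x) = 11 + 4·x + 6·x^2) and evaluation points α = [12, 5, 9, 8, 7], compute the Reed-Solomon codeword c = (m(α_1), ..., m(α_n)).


c = [0, 12, 0, 11, 8]

Message polynomial: m(x) = 11 + 4·x + 6·x^2 (mod 13).
For each evaluation point α_i, compute m(α_i) mod 13:
  α_1 = 12: Horner steps 6 → 11 → 0, so m(12) = 0.
  α_2 = 5: Horner steps 6 → 8 → 12, so m(5) = 12.
  α_3 = 9: Horner steps 6 → 6 → 0, so m(9) = 0.
  α_4 = 8: Horner steps 6 → 0 → 11, so m(8) = 11.
  α_5 = 7: Horner steps 6 → 7 → 8, so m(7) = 8.
Codeword c = [0, 12, 0, 11, 8] ∈ F_13^5.


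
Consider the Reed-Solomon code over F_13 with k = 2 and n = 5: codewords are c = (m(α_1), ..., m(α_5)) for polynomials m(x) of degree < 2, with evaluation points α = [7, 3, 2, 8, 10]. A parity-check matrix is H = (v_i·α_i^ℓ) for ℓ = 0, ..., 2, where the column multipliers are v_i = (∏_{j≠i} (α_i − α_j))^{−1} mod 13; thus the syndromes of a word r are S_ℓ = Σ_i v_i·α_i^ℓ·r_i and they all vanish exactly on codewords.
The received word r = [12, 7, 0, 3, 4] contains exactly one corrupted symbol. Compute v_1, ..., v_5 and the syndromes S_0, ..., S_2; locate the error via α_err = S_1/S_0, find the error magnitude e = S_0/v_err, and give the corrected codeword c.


S = (2, 1, 7), error at position 1, error magnitude e = 3, c = [9, 7, 0, 3, 4].

Step 1: column multipliers v_i = (∏_{j≠i}(α_i − α_j))^{−1} mod 13.
  i = 1 (α = 7): (7−3)(7−2)(7−8)(7−10) = 4·5·(−1)·(−3) = 60 ≡ 8, so v_1 = 8^{−1} = 5 (mod 13).
  i = 2 (α = 3): (3−7)(3−2)(3−8)(3−10) = (−4)·1·(−5)·(−7) = −140 ≡ 3, so v_2 = 3^{−1} = 9 (mod 13).
  i = 3 (α = 2): (2−7)(2−3)(2−8)(2−10) = (−5)·(−1)·(−6)·(−8) = 240 ≡ 6, so v_3 = 6^{−1} = 11 (mod 13).
  i = 4 (α = 8): (8−7)(8−3)(8−2)(8−10) = 1·5·6·(−2) = −60 ≡ 5, so v_4 = 5^{−1} = 8 (mod 13).
  i = 5 (α = 10): (10−7)(10−3)(10−2)(10−8) = 3·7·8·2 = 336 ≡ 11, so v_5 = 11^{−1} = 6 (mod 13).
  v = [5, 9, 11, 8, 6].
Step 2: syndromes of r = [12, 7, 0, 3, 4] (all sums mod 13).
  S_0 = Σ v_i r_i = 5·12 + 9·7 + 11·0 + 8·3 + 6·4 = 171 ≡ 2.
  S_1 = Σ v_i α_i r_i = 5·7·12 + 9·3·7 + 11·2·0 + 8·8·3 + 6·10·4 = 1041 ≡ 1.
  α_i^2 mod 13 = [10, 9, 4, 12, 9].
  S_2 = Σ v_i α_i^2 r_i = 5·10·12 + 9·9·7 + 11·4·0 + 8·12·3 + 6·9·4 = 1671 ≡ 7.
  S = (2, 1, 7) ≠ 0, so r is not a codeword (an error is present).
Step 3: locate the error. For a single error e at position i, S_ℓ = v_i·e·α_i^ℓ, so α_err = S_1/S_0.
  S_0^{−1} = 2^{−1} = 7 (mod 13), so α_err = 1·7 = 7 ≡ 7 = α_1. Error position i = 1.
  Consistency check: S_2/S_1 = 7·1 = 7 ≡ 7 = α_err ✓ (single-error assumption holds).
Step 4: error magnitude e = S_0/v_1 = S_0·∏_{j≠1}(α_1 − α_j) = 2·8 = 16 ≡ 3 (mod 13).
Step 5: correct position 1: c_1 = r_1 − e = 12 − 3 ≡ 9 (mod 13). Hence c = [9, 7, 0, 3, 4].
  Check: interpolating c through the α_i gives m(x) = 12 + 7·x (degree < 2) with m(α_i) = c_i for every i, so c is indeed a codeword.


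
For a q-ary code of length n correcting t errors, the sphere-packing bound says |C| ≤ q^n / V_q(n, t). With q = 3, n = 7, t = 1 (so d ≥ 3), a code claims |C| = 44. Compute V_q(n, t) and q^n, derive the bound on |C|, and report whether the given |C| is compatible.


V_q(n, t) = 15, q^n = 2187, Hamming bound = 145, |C| = 44 ≤ bound (satisfied).

Step 1: Compute V_q(n, t) = Σ_{j=0}^1 C(n, j) (q−1)^j.
  j = 0: C(7,0)·(2)^0 = 1·1 = 1.
  j = 1: C(7,1)·(2)^1 = 7·2 = 14.
  V_q(n, t) = 1 + 14 = 15.
Step 2: q^n = 3^7 = 2187.
Step 3: Hamming bound ⌊q^n / V_q(n,t)⌋ = ⌊2187/15⌋ = 145.
Step 4: Compare |C| = 44 to 145: satisfied.
The claimed |C| lies below the Hamming bound.


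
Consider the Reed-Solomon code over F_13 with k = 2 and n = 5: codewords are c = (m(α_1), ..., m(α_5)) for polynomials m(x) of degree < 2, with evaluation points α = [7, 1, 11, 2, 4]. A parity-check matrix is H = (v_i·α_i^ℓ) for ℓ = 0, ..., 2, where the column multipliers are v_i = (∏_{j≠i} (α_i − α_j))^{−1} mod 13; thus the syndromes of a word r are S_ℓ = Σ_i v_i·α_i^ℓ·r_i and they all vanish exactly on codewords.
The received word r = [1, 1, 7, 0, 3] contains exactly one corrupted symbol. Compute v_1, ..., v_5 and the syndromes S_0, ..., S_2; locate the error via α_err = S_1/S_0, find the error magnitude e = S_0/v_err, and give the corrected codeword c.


S = (2, 2, 2), error at position 2, error magnitude e = 9, c = [1, 5, 7, 0, 3].

Step 1: column multipliers v_i = (∏_{j≠i}(α_i − α_j))^{−1} mod 13.
  i = 1 (α = 7): (7−1)(7−11)(7−2)(7−4) = 6·(−4)·5·3 = −360 ≡ 4, so v_1 = 4^{−1} = 10 (mod 13).
  i = 2 (α = 1): (1−7)(1−11)(1−2)(1−4) = (−6)·(−10)·(−1)·(−3) = 180 ≡ 11, so v_2 = 11^{−1} = 6 (mod 13).
  i = 3 (α = 11): (11−7)(11−1)(11−2)(11−4) = 4·10·9·7 = 2520 ≡ 11, so v_3 = 11^{−1} = 6 (mod 13).
  i = 4 (α = 2): (2−7)(2−1)(2−11)(2−4) = (−5)·1·(−9)·(−2) = −90 ≡ 1, so v_4 = 1^{−1} = 1 (mod 13).
  i = 5 (α = 4): (4−7)(4−1)(4−11)(4−2) = (−3)·3·(−7)·2 = 126 ≡ 9, so v_5 = 9^{−1} = 3 (mod 13).
  v = [10, 6, 6, 1, 3].
Step 2: syndromes of r = [1, 1, 7, 0, 3] (all sums mod 13).
  S_0 = Σ v_i r_i = 10·1 + 6·1 + 6·7 + 1·0 + 3·3 = 67 ≡ 2.
  S_1 = Σ v_i α_i r_i = 10·7·1 + 6·1·1 + 6·11·7 + 1·2·0 + 3·4·3 = 574 ≡ 2.
  α_i^2 mod 13 = [10, 1, 4, 4, 3].
  S_2 = Σ v_i α_i^2 r_i = 10·10·1 + 6·1·1 + 6·4·7 + 1·4·0 + 3·3·3 = 301 ≡ 2.
  S = (2, 2, 2) ≠ 0, so r is not a codeword (an error is present).
Step 3: locate the error. For a single error e at position i, S_ℓ = v_i·e·α_i^ℓ, so α_err = S_1/S_0.
  S_0^{−1} = 2^{−1} = 7 (mod 13), so α_err = 2·7 = 14 ≡ 1 = α_2. Error position i = 2.
  Consistency check: S_2/S_1 = 2·7 = 14 ≡ 1 = α_err ✓ (single-error assumption holds).
Step 4: error magnitude e = S_0/v_2 = S_0·∏_{j≠2}(α_2 − α_j) = 2·11 = 22 ≡ 9 (mod 13).
Step 5: correct position 2: c_2 = r_2 − e = 1 − 9 ≡ 5 (mod 13). Hence c = [1, 5, 7, 0, 3].
  Check: interpolating c through the α_i gives m(x) = 10 + 8·x (degree < 2) with m(α_i) = c_i for every i, so c is indeed a codeword.
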